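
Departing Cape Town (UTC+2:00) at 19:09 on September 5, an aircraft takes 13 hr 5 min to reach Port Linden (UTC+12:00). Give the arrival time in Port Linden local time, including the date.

18:14 on September 6

Port Linden is 10:00 ahead of Cape Town.
After 13 hours 5 minutes it is 08:14 (Sep 6) in Cape Town.
Shift by the zone difference: 08:14 + 10:00 = 18:14 on Sep 6 in Port Linden.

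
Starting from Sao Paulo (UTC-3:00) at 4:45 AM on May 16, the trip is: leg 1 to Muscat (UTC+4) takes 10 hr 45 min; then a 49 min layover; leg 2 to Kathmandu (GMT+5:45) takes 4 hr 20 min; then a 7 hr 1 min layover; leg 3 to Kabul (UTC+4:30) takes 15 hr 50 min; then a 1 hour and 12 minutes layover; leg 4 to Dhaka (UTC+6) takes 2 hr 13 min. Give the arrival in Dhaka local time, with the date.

7:55 AM on May 18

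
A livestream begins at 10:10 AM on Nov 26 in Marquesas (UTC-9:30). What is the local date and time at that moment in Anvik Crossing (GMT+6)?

In UTC: 10:10 AM + 9:30 = 7:40 PM on Nov 26.
Anvik Crossing is UTC+6:00: 7:40 PM + 6:00 = 1:40 AM on Nov 27.

1:40 AM on Nov 27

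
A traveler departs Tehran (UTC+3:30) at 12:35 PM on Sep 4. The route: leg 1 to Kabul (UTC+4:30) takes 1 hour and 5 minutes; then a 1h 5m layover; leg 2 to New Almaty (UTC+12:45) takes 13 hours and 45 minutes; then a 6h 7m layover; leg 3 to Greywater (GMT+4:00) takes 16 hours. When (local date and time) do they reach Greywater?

3:07 AM on September 6

Convert departure to UTC: 12:35 PM − 3:30 = 9:05 AM UTC on Sep 4.
Add 1 hour 5 minutes leg 1 → 10:10 AM UTC.
Add 1 hour and 5 minutes layover in Kabul → 11:15 AM UTC.
Add 13 hours 45 minutes leg 2 → 1:00 AM UTC (Sep 5).
Add 6 hours and 7 minutes layover in New Almaty → 7:07 AM UTC.
Add 16 hours leg 3 → 11:07 PM UTC.
Greywater is UTC+4:00, so local arrival = 11:07 PM + 4:00 = 3:07 AM on Sep 6.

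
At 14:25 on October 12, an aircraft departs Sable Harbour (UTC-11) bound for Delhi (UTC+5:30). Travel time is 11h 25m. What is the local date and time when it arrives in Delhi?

Delhi is 16:30 ahead of Sable Harbour.
After 11 hours and 25 minutes it is 01:50 (Oct 13) in Sable Harbour.
Shift by the zone difference: 01:50 + 16:30 = 18:20 on Oct 13 in Delhi.

18:20 on October 13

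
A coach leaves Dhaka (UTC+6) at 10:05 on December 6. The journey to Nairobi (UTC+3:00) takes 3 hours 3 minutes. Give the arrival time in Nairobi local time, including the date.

Convert departure to UTC: 10:05 − 6:00 = 04:05 UTC on Dec 6.
Add 3 hours 3 minutes travel time → 07:08 UTC.
Nairobi is UTC+3:00, so local arrival = 07:08 + 3:00 = 10:08 on Dec 6.

10:08 on December 6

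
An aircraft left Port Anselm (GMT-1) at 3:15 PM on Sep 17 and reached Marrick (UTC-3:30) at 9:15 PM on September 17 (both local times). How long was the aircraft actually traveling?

8 hours 30 minutes

Departure in UTC: 3:15 PM + 1:00 = 4:15 PM on Sep 17.
Arrival in UTC: 9:15 PM + 3:30 = 12:45 AM on Sep 18.
Elapsed = 12:45 AM − 4:15 PM (+1 day) = 8 hours 30 minutes.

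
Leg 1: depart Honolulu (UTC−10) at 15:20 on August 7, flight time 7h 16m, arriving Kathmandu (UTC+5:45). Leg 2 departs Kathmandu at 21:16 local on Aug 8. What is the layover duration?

Convert departure to UTC: 15:20 + 10:00 = 01:20 UTC on Aug 8.
Add 7 hours 16 minutes flight time → 08:36 UTC.
Kathmandu is UTC+5:45, so local arrival = 08:36 + 5:45 = 14:21 on Aug 8.
Layover = 21:16 − 14:21 = 6 hours 55 minutes.

6 hours 55 minutes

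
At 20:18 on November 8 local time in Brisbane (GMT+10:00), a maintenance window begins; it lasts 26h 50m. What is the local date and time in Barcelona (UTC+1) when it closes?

14:08 on November 9

Barcelona is 9:00 behind Brisbane.
After 26 hours 50 minutes it is 23:08 (Nov 9) in Brisbane.
Shift by the zone difference: 23:08 − 9:00 = 14:08 on Nov 9 in Barcelona.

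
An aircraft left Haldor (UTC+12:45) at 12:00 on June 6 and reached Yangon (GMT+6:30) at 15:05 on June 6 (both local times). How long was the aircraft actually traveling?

Departure in UTC: 12:00 − 12:45 = 23:15 on Jun 5.
Arrival in UTC: 15:05 − 6:30 = 08:35 on Jun 6.
Elapsed = 08:35 − 23:15 (+1 day) = 9 hours 20 minutes.

9 hours 20 minutes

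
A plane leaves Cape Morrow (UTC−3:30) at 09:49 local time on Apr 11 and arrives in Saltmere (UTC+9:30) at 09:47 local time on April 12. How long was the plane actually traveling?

10 hours 58 minutes

Departure in UTC: 09:49 + 3:30 = 13:19 on Apr 11.
Arrival in UTC: 09:47 − 9:30 = 00:17 on Apr 12.
Elapsed = 00:17 − 13:19 (+1 day) = 10 hours 58 minutes.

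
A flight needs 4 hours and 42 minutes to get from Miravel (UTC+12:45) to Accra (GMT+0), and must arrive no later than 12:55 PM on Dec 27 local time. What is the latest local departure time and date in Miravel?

8:58 PM on December 27

Target arrival is already UTC: 12:55 PM on Dec 27.
Subtract 4 hours 42 minutes → departure 8:13 AM UTC on Dec 27.
Miravel is UTC+12:45: 8:13 AM + 12:45 = 8:58 PM on Dec 27.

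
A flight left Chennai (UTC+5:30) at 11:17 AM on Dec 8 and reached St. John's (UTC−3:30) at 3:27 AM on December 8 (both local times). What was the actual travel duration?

Departure in UTC: 11:17 AM − 5:30 = 5:47 AM on Dec 8.
Arrival in UTC: 3:27 AM + 3:30 = 6:57 AM on Dec 8.
Elapsed = 6:57 AM − 5:47 AM = 1 hour 10 minutes.

1 hour 10 minutes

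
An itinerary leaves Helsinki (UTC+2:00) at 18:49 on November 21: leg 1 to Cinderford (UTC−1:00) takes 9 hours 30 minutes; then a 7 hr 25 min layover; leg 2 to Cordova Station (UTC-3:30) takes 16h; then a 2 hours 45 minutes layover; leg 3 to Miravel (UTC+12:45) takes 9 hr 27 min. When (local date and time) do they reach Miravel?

Convert departure to UTC: 18:49 − 2:00 = 16:49 UTC on Nov 21.
Add 9 hours 30 minutes leg 1 → 02:19 UTC (Nov 22).
Add 7 hours and 25 minutes layover in Cinderford → 09:44 UTC.
Add 16 hours leg 2 → 01:44 UTC (Nov 23).
Add 2 hours and 45 minutes layover in Cordova Station → 04:29 UTC.
Add 9 hours and 27 minutes leg 3 → 13:56 UTC.
Miravel is UTC+12:45, so local arrival = 13:56 + 12:45 = 02:41 on Nov 24.

02:41 on Nov 24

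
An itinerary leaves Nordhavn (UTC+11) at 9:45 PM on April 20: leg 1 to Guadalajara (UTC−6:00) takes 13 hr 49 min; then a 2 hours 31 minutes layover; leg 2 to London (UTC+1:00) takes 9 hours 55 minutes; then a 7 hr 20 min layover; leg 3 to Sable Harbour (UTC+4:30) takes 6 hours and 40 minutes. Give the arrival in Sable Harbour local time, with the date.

Convert departure to UTC: 9:45 PM − 11:00 = 10:45 AM UTC on Apr 20.
Add 13 hours and 49 minutes leg 1 → 12:34 AM UTC (Apr 21).
Add 2 hours 31 minutes layover in Guadalajara → 3:05 AM UTC.
Add 9 hours and 55 minutes leg 2 → 1:00 PM UTC.
Add 7 hours 20 minutes layover in London → 8:20 PM UTC.
Add 6 hours 40 minutes leg 3 → 3:00 AM UTC (Apr 22).
Sable Harbour is UTC+4:30, so local arrival = 3:00 AM + 4:30 = 7:30 AM on Apr 22.

7:30 AM on April 22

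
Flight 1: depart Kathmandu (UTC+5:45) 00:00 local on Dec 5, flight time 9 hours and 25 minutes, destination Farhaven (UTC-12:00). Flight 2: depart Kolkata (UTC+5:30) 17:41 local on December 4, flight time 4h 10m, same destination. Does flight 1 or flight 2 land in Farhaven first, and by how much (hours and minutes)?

Flight 1 in UTC: 00:00 − 5:45 = 18:15 on Dec 4.
+9 hours and 25 minutes → arrive 03:40 UTC on Dec 5.
Flight 2 in UTC: 17:41 − 5:30 = 12:11 on Dec 4.
+4 hours 10 minutes → arrive 16:21 UTC on Dec 4.
Flight 2 lands earlier by 11 hours 19 minutes.

the second, by 11 hours 19 minutes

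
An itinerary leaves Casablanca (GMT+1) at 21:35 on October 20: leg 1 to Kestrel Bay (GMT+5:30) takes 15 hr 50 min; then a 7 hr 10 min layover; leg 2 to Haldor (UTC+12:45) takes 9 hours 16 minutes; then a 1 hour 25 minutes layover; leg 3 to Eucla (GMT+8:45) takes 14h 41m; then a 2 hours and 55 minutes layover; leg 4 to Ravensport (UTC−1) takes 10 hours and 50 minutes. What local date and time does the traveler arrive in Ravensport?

09:42 on October 23

Convert departure to UTC: 21:35 − 1:00 = 20:35 UTC on Oct 20.
Add 15 hours and 50 minutes leg 1 → 12:25 UTC (Oct 21).
Add 7 hours and 10 minutes layover in Kestrel Bay → 19:35 UTC.
Add 9 hours 16 minutes leg 2 → 04:51 UTC (Oct 22).
Add 1 hour 25 minutes layover in Haldor → 06:16 UTC.
Add 14 hours and 41 minutes leg 3 → 20:57 UTC.
Add 2 hours and 55 minutes layover in Eucla → 23:52 UTC.
Add 10 hours and 50 minutes leg 4 → 10:42 UTC (Oct 23).
Ravensport is UTC−1:00, so local arrival = 10:42 − 1:00 = 09:42 on Oct 23.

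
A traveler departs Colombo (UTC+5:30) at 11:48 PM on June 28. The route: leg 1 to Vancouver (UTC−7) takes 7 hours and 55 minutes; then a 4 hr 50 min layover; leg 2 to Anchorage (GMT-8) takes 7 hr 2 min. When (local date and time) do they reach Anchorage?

Convert departure to UTC: 11:48 PM − 5:30 = 6:18 PM UTC on Jun 28.
Add 7 hours 55 minutes leg 1 → 2:13 AM UTC (Jun 29).
Add 4 hours 50 minutes layover in Vancouver → 7:03 AM UTC.
Add 7 hours 2 minutes leg 2 → 2:05 PM UTC.
Anchorage is UTC−8:00, so local arrival = 2:05 PM − 8:00 = 6:05 AM on Jun 29.

6:05 AM on Jun 29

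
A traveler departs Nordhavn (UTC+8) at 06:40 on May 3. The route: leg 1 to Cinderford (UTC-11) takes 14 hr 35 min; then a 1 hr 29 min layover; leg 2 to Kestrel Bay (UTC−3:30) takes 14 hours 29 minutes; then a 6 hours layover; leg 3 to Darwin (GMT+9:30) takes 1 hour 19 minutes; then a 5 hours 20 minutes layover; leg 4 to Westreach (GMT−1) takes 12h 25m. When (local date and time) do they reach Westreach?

05:17 on May 5

Convert departure to UTC: 06:40 − 8:00 = 22:40 UTC on May 2.
Add 14 hours 35 minutes leg 1 → 13:15 UTC (May 3).
Add 1 hour and 29 minutes layover in Cinderford → 14:44 UTC.
Add 14 hours 29 minutes leg 2 → 05:13 UTC (May 4).
Add 6 hours layover in Kestrel Bay → 11:13 UTC.
Add 1 hour 19 minutes leg 3 → 12:32 UTC.
Add 5 hours and 20 minutes layover in Darwin → 17:52 UTC.
Add 12 hours and 25 minutes leg 4 → 06:17 UTC (May 5).
Westreach is UTC−1:00, so local arrival = 06:17 − 1:00 = 05:17 on May 5.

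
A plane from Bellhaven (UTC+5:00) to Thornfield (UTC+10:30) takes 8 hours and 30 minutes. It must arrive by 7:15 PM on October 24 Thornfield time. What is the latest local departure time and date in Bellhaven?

Target arrival in UTC: 7:15 PM − 10:30 = 8:45 AM on Oct 24.
Subtract 8 hours and 30 minutes → departure 12:15 AM UTC on Oct 24.
Bellhaven is UTC+5:00: 12:15 AM + 5:00 = 5:15 AM on Oct 24.

5:15 AM on October 24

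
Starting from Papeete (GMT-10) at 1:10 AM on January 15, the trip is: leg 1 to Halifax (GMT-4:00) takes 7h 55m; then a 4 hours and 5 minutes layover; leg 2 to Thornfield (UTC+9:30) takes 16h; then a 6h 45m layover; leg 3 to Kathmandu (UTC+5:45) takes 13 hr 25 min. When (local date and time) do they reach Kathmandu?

5:05 PM on January 17

Convert departure to UTC: 1:10 AM + 10:00 = 11:10 AM UTC on Jan 15.
Add 7 hours and 55 minutes leg 1 → 7:05 PM UTC.
Add 4 hours and 5 minutes layover in Halifax → 11:10 PM UTC.
Add 16 hours leg 2 → 3:10 PM UTC (Jan 16).
Add 6 hours and 45 minutes layover in Thornfield → 9:55 PM UTC.
Add 13 hours 25 minutes leg 3 → 11:20 AM UTC (Jan 17).
Kathmandu is UTC+5:45, so local arrival = 11:20 AM + 5:45 = 5:05 PM on Jan 17.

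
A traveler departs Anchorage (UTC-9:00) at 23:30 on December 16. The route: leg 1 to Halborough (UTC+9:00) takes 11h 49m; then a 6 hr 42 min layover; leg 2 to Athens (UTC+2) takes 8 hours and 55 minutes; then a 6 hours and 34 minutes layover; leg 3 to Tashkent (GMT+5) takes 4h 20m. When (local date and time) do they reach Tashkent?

Convert departure to UTC: 23:30 + 9:00 = 08:30 UTC on Dec 17.
Add 11 hours and 49 minutes leg 1 → 20:19 UTC.
Add 6 hours and 42 minutes layover in Halborough → 03:01 UTC (Dec 18).
Add 8 hours 55 minutes leg 2 → 11:56 UTC.
Add 6 hours and 34 minutes layover in Athens → 18:30 UTC.
Add 4 hours and 20 minutes leg 3 → 22:50 UTC.
Tashkent is UTC+5:00, so local arrival = 22:50 + 5:00 = 03:50 on Dec 19.

03:50 on Dec 19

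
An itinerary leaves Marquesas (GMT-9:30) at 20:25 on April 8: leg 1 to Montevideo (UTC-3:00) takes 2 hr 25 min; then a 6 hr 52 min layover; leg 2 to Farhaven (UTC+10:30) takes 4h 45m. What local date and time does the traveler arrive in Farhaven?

Convert departure to UTC: 20:25 + 9:30 = 05:55 UTC on Apr 9.
Add 2 hours and 25 minutes leg 1 → 08:20 UTC.
Add 6 hours and 52 minutes layover in Montevideo → 15:12 UTC.
Add 4 hours and 45 minutes leg 2 → 19:57 UTC.
Farhaven is UTC+10:30, so local arrival = 19:57 + 10:30 = 06:27 on Apr 10.

06:27 on April 10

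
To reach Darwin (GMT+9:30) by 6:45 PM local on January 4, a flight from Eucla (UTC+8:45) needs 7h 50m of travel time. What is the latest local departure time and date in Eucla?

10:10 AM on January 4

Target arrival in UTC: 6:45 PM − 9:30 = 9:15 AM on Jan 4.
Subtract 7 hours 50 minutes → departure 1:25 AM UTC on Jan 4.
Eucla is UTC+8:45: 1:25 AM + 8:45 = 10:10 AM on Jan 4.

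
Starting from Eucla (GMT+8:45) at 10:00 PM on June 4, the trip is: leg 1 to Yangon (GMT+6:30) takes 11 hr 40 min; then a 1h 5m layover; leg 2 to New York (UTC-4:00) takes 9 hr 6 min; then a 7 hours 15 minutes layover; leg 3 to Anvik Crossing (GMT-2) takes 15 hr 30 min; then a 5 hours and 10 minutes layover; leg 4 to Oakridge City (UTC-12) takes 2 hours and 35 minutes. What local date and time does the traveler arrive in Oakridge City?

Convert departure to UTC: 10:00 PM − 8:45 = 1:15 PM UTC on Jun 4.
Add 11 hours and 40 minutes leg 1 → 12:55 AM UTC (Jun 5).
Add 1 hour and 5 minutes layover in Yangon → 2:00 AM UTC.
Add 9 hours 6 minutes leg 2 → 11:06 AM UTC.
Add 7 hours 15 minutes layover in New York → 6:21 PM UTC.
Add 15 hours and 30 minutes leg 3 → 9:51 AM UTC (Jun 6).
Add 5 hours 10 minutes layover in Anvik Crossing → 3:01 PM UTC.
Add 2 hours 35 minutes leg 4 → 5:36 PM UTC.
Oakridge City is UTC−12:00, so local arrival = 5:36 PM − 12:00 = 5:36 AM on Jun 6.

5:36 AM on June 6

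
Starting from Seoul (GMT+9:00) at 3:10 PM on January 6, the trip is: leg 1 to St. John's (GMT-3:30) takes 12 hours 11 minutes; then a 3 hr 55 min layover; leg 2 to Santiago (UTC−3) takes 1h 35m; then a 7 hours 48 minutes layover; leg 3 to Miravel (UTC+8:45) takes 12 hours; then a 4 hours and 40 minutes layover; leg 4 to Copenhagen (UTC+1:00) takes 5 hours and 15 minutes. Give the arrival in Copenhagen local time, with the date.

6:34 AM on Jan 8

Convert departure to UTC: 3:10 PM − 9:00 = 6:10 AM UTC on Jan 6.
Add 12 hours and 11 minutes leg 1 → 6:21 PM UTC.
Add 3 hours 55 minutes layover in St. John's → 10:16 PM UTC.
Add 1 hour 35 minutes leg 2 → 11:51 PM UTC.
Add 7 hours and 48 minutes layover in Santiago → 7:39 AM UTC (Jan 7).
Add 12 hours leg 3 → 7:39 PM UTC.
Add 4 hours 40 minutes layover in Miravel → 12:19 AM UTC (Jan 8).
Add 5 hours 15 minutes leg 4 → 5:34 AM UTC.
Copenhagen is UTC+1:00, so local arrival = 5:34 AM + 1:00 = 6:34 AM on Jan 8.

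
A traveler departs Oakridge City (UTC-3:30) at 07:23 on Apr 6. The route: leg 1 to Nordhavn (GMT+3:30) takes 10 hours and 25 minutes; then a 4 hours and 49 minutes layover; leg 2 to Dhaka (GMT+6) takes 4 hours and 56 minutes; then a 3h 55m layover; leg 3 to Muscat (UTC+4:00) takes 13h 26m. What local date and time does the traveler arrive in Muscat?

Convert departure to UTC: 07:23 + 3:30 = 10:53 UTC on Apr 6.
Add 10 hours 25 minutes leg 1 → 21:18 UTC.
Add 4 hours 49 minutes layover in Nordhavn → 02:07 UTC (Apr 7).
Add 4 hours 56 minutes leg 2 → 07:03 UTC.
Add 3 hours 55 minutes layover in Dhaka → 10:58 UTC.
Add 13 hours and 26 minutes leg 3 → 00:24 UTC (Apr 8).
Muscat is UTC+4:00, so local arrival = 00:24 + 4:00 = 04:24 on Apr 8.

04:24 on Apr 8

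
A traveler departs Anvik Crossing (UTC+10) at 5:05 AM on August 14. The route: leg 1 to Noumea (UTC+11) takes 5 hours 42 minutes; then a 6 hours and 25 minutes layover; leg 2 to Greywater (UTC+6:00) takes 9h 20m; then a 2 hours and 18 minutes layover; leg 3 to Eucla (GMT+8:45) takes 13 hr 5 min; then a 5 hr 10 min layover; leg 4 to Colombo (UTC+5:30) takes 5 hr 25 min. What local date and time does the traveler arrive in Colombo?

Convert departure to UTC: 5:05 AM − 10:00 = 7:05 PM UTC on Aug 13.
Add 5 hours and 42 minutes leg 1 → 12:47 AM UTC (Aug 14).
Add 6 hours and 25 minutes layover in Noumea → 7:12 AM UTC.
Add 9 hours and 20 minutes leg 2 → 4:32 PM UTC.
Add 2 hours 18 minutes layover in Greywater → 6:50 PM UTC.
Add 13 hours and 5 minutes leg 3 → 7:55 AM UTC (Aug 15).
Add 5 hours 10 minutes layover in Eucla → 1:05 PM UTC.
Add 5 hours 25 minutes leg 4 → 6:30 PM UTC.
Colombo is UTC+5:30, so local arrival = 6:30 PM + 5:30 = 12:00 AM on Aug 16.

12:00 AM on August 16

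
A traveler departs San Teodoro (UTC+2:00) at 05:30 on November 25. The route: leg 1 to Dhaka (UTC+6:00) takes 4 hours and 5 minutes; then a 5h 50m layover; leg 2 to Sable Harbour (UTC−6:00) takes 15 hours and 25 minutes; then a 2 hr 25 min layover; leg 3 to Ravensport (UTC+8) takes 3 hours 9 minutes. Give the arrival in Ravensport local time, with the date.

18:24 on November 26

Convert departure to UTC: 05:30 − 2:00 = 03:30 UTC on Nov 25.
Add 4 hours 5 minutes leg 1 → 07:35 UTC.
Add 5 hours 50 minutes layover in Dhaka → 13:25 UTC.
Add 15 hours and 25 minutes leg 2 → 04:50 UTC (Nov 26).
Add 2 hours and 25 minutes layover in Sable Harbour → 07:15 UTC.
Add 3 hours 9 minutes leg 3 → 10:24 UTC.
Ravensport is UTC+8:00, so local arrival = 10:24 + 8:00 = 18:24 on Nov 26.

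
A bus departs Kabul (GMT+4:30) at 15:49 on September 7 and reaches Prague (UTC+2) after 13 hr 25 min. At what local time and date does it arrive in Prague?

02:44 on September 8

Convert departure to UTC: 15:49 − 4:30 = 11:19 UTC on Sep 7.
Add 13 hours and 25 minutes travel time → 00:44 UTC (Sep 8).
Prague is UTC+2:00, so local arrival = 00:44 + 2:00 = 02:44 on Sep 8.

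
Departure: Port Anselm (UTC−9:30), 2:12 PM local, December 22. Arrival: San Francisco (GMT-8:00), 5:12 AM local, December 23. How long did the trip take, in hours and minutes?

San Francisco is 1:30 ahead of Port Anselm.
Clock-face elapsed time (ignoring zones) is 15 hours.
Actual elapsed = 15 hours − 1:30 = 13 hours 30 minutes.

13 hours 30 minutes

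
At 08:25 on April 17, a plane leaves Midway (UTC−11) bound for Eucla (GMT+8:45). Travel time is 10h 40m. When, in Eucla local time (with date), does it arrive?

Convert departure to UTC: 08:25 + 11:00 = 19:25 UTC on Apr 17.
Add 10 hours and 40 minutes travel time → 06:05 UTC (Apr 18).
Eucla is UTC+8:45, so local arrival = 06:05 + 8:45 = 14:50 on Apr 18.

14:50 on Apr 18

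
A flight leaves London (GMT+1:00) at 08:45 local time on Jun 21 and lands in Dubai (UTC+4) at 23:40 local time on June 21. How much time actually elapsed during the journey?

11 hours 55 minutes

Departure in UTC: 08:45 − 1:00 = 07:45 on Jun 21.
Arrival in UTC: 23:40 − 4:00 = 19:40 on Jun 21.
Elapsed = 19:40 − 07:45 = 11 hours 55 minutes.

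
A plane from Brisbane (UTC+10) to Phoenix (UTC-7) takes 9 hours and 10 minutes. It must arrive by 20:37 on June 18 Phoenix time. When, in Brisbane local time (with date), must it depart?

04:27 on June 19

Target arrival in UTC: 20:37 + 7:00 = 03:37 on Jun 19.
Subtract 9 hours and 10 minutes → departure 18:27 UTC on Jun 18.
Brisbane is UTC+10:00: 18:27 + 10:00 = 04:27 on Jun 19.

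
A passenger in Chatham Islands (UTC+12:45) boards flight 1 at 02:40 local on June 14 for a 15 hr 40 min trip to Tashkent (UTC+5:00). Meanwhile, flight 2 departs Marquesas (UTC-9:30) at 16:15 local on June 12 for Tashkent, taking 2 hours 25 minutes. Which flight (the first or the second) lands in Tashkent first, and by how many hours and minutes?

Flight 1 in UTC: 02:40 − 12:45 = 13:55 on Jun 13.
+15 hours and 40 minutes → arrive 05:35 UTC on Jun 14.
Flight 2 in UTC: 16:15 + 9:30 = 01:45 on Jun 13.
+2 hours 25 minutes → arrive 04:10 UTC on Jun 13.
Flight 2 lands earlier by 25 hours 25 minutes.

the second, by 25 hours 25 minutes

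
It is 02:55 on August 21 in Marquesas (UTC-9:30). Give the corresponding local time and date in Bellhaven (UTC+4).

In UTC: 02:55 + 9:30 = 12:25 on Aug 21.
Bellhaven is UTC+4:00: 12:25 + 4:00 = 16:25 on Aug 21.

16:25 on August 21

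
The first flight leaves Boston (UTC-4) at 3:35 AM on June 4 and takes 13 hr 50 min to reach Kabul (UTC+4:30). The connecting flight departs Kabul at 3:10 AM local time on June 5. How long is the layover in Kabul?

1 hour 15 minutes

Convert departure to UTC: 3:35 AM + 4:00 = 7:35 AM UTC on Jun 4.
Add 13 hours and 50 minutes flight time → 9:25 PM UTC.
Kabul is UTC+4:30, so local arrival = 9:25 PM + 4:30 = 1:55 AM on Jun 5.
Layover = 3:10 AM − 1:55 AM = 1 hour 15 minutes.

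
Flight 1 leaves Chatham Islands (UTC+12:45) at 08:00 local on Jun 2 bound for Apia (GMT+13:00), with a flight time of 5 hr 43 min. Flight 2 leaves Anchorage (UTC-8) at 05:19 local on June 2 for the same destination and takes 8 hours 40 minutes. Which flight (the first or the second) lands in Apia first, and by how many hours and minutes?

the first, by 21 hours 1 minute

Flight 1 in UTC: 08:00 − 12:45 = 19:15 on Jun 1.
+5 hours 43 minutes → arrive 00:58 UTC on Jun 2.
Flight 2 in UTC: 05:19 + 8:00 = 13:19 on Jun 2.
+8 hours and 40 minutes → arrive 21:59 UTC on Jun 2.
Flight 1 lands earlier by 21 hours 1 minute.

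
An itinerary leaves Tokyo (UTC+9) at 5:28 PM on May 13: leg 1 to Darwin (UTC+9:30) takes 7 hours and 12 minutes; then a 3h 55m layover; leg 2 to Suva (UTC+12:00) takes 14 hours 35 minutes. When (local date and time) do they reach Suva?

10:10 PM on May 14

Convert departure to UTC: 5:28 PM − 9:00 = 8:28 AM UTC on May 13.
Add 7 hours 12 minutes leg 1 → 3:40 PM UTC.
Add 3 hours and 55 minutes layover in Darwin → 7:35 PM UTC.
Add 14 hours 35 minutes leg 2 → 10:10 AM UTC (May 14).
Suva is UTC+12:00, so local arrival = 10:10 AM + 12:00 = 10:10 PM on May 14.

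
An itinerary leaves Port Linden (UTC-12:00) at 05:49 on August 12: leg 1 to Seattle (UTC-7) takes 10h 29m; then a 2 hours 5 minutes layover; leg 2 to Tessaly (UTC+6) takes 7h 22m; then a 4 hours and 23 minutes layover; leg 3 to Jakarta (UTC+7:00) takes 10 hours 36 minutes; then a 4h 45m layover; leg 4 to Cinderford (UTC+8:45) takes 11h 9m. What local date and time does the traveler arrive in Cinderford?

Convert departure to UTC: 05:49 + 12:00 = 17:49 UTC on Aug 12.
Add 10 hours and 29 minutes leg 1 → 04:18 UTC (Aug 13).
Add 2 hours 5 minutes layover in Seattle → 06:23 UTC.
Add 7 hours 22 minutes leg 2 → 13:45 UTC.
Add 4 hours 23 minutes layover in Tessaly → 18:08 UTC.
Add 10 hours 36 minutes leg 3 → 04:44 UTC (Aug 14).
Add 4 hours and 45 minutes layover in Jakarta → 09:29 UTC.
Add 11 hours and 9 minutes leg 4 → 20:38 UTC.
Cinderford is UTC+8:45, so local arrival = 20:38 + 8:45 = 05:23 on Aug 15.

05:23 on August 15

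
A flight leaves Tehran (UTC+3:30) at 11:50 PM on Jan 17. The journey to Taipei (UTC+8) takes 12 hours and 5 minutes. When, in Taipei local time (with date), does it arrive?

Convert departure to UTC: 11:50 PM − 3:30 = 8:20 PM UTC on Jan 17.
Add 12 hours and 5 minutes travel time → 8:25 AM UTC (Jan 18).
Taipei is UTC+8:00, so local arrival = 8:25 AM + 8:00 = 4:25 PM on Jan 18.

4:25 PM on January 18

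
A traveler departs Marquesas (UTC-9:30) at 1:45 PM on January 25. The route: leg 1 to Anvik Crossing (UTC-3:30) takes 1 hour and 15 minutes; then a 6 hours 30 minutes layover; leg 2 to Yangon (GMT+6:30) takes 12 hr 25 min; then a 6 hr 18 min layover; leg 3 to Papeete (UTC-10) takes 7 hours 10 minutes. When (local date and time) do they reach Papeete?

10:53 PM on Jan 26

Convert departure to UTC: 1:45 PM + 9:30 = 11:15 PM UTC on Jan 25.
Add 1 hour 15 minutes leg 1 → 12:30 AM UTC (Jan 26).
Add 6 hours and 30 minutes layover in Anvik Crossing → 7:00 AM UTC.
Add 12 hours 25 minutes leg 2 → 7:25 PM UTC.
Add 6 hours 18 minutes layover in Yangon → 1:43 AM UTC (Jan 27).
Add 7 hours and 10 minutes leg 3 → 8:53 AM UTC.
Papeete is UTC−10:00, so local arrival = 8:53 AM − 10:00 = 10:53 PM on Jan 26.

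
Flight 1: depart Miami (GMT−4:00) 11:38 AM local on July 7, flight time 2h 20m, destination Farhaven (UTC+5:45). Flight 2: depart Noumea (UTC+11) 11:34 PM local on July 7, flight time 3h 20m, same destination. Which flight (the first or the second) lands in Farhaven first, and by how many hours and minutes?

the second, by 2 hours 4 minutes

Flight 1 in UTC: 11:38 AM + 4:00 = 3:38 PM on Jul 7.
+2 hours and 20 minutes → arrive 5:58 PM UTC on Jul 7.
Flight 2 in UTC: 11:34 PM − 11:00 = 12:34 PM on Jul 7.
+3 hours and 20 minutes → arrive 3:54 PM UTC on Jul 7.
Flight 2 lands earlier by 2 hours 4 minutes.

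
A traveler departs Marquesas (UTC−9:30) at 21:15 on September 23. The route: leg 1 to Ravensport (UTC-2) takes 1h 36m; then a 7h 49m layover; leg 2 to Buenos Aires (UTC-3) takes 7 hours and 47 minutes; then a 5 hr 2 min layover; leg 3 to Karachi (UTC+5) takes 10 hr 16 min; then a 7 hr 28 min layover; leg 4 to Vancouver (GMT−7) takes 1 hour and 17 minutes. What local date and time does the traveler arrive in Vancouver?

Convert departure to UTC: 21:15 + 9:30 = 06:45 UTC on Sep 24.
Add 1 hour 36 minutes leg 1 → 08:21 UTC.
Add 7 hours and 49 minutes layover in Ravensport → 16:10 UTC.
Add 7 hours and 47 minutes leg 2 → 23:57 UTC.
Add 5 hours and 2 minutes layover in Buenos Aires → 04:59 UTC (Sep 25).
Add 10 hours 16 minutes leg 3 → 15:15 UTC.
Add 7 hours 28 minutes layover in Karachi → 22:43 UTC.
Add 1 hour 17 minutes leg 4 → 00:00 UTC (Sep 26).
Vancouver is UTC−7:00, so local arrival = 00:00 − 7:00 = 17:00 on Sep 25.

17:00 on Sep 25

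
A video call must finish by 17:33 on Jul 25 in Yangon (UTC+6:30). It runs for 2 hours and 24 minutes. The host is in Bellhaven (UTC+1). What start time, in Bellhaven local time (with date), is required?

Target end time in UTC: 17:33 − 6:30 = 11:03 on Jul 25.
Subtract 2 hours 24 minutes → start 08:39 UTC on Jul 25.
Bellhaven is UTC+1:00: 08:39 + 1:00 = 09:39 on Jul 25.

09:39 on July 25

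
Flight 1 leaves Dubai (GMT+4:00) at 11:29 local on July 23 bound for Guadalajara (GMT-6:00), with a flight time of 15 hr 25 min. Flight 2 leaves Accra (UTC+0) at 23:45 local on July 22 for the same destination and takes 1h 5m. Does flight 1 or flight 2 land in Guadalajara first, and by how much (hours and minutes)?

the second, by 22 hours 4 minutes

Flight 1 in UTC: 11:29 − 4:00 = 07:29 on Jul 23.
+15 hours and 25 minutes → arrive 22:54 UTC on Jul 23.
Flight 2 departs at 23:45 UTC (Jul 22).
+1 hour 5 minutes → arrive 00:50 UTC on Jul 23.
Flight 2 lands earlier by 22 hours 4 minutes.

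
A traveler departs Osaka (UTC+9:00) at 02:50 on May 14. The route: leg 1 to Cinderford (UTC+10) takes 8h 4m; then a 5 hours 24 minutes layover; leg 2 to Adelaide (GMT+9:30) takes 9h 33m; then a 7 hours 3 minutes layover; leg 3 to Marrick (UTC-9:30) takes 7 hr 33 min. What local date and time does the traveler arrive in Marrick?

21:57 on May 14

Convert departure to UTC: 02:50 − 9:00 = 17:50 UTC on May 13.
Add 8 hours 4 minutes leg 1 → 01:54 UTC (May 14).
Add 5 hours 24 minutes layover in Cinderford → 07:18 UTC.
Add 9 hours and 33 minutes leg 2 → 16:51 UTC.
Add 7 hours 3 minutes layover in Adelaide → 23:54 UTC.
Add 7 hours 33 minutes leg 3 → 07:27 UTC (May 15).
Marrick is UTC−9:30, so local arrival = 07:27 − 9:30 = 21:57 on May 14.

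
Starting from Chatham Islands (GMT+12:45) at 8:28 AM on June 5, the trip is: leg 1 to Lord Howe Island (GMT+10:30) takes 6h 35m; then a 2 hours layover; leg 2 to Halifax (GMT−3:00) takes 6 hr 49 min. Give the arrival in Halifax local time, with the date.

Convert departure to UTC: 8:28 AM − 12:45 = 7:43 PM UTC on Jun 4.
Add 6 hours and 35 minutes leg 1 → 2:18 AM UTC (Jun 5).
Add 2 hours layover in Lord Howe Island → 4:18 AM UTC.
Add 6 hours 49 minutes leg 2 → 11:07 AM UTC.
Halifax is UTC−3:00, so local arrival = 11:07 AM − 3:00 = 8:07 AM on Jun 5.

8:07 AM on Jun 5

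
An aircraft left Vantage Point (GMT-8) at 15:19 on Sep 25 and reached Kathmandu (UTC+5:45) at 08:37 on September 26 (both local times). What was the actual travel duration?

Departure in UTC: 15:19 + 8:00 = 23:19 on Sep 25.
Arrival in UTC: 08:37 − 5:45 = 02:52 on Sep 26.
Elapsed = 02:52 − 23:19 (+1 day) = 3 hours 33 minutes.

3 hours 33 minutes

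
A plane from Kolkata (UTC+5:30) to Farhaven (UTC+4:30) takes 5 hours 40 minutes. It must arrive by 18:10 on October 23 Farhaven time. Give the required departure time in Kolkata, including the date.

Target arrival in UTC: 18:10 − 4:30 = 13:40 on Oct 23.
Subtract 5 hours 40 minutes → departure 08:00 UTC on Oct 23.
Kolkata is UTC+5:30: 08:00 + 5:30 = 13:30 on Oct 23.

13:30 on Oct 23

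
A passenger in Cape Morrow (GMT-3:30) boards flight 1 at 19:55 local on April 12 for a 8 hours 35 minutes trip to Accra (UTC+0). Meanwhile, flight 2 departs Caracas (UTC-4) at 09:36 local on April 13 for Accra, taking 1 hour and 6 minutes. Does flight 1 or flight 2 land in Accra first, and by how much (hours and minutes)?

Flight 1 in UTC: 19:55 + 3:30 = 23:25 on Apr 12.
+8 hours and 35 minutes → arrive 08:00 UTC on Apr 13.
Flight 2 in UTC: 09:36 + 4:00 = 13:36 on Apr 13.
+1 hour 6 minutes → arrive 14:42 UTC on Apr 13.
Flight 1 lands earlier by 6 hours 42 minutes.

the first, by 6 hours 42 minutes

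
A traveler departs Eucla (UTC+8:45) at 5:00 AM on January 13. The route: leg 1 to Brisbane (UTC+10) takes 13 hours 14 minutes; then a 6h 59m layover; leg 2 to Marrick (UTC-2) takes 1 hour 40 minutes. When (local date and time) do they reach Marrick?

4:08 PM on Jan 13

Convert departure to UTC: 5:00 AM − 8:45 = 8:15 PM UTC on Jan 12.
Add 13 hours and 14 minutes leg 1 → 9:29 AM UTC (Jan 13).
Add 6 hours 59 minutes layover in Brisbane → 4:28 PM UTC.
Add 1 hour 40 minutes leg 2 → 6:08 PM UTC.
Marrick is UTC−2:00, so local arrival = 6:08 PM − 2:00 = 4:08 PM on Jan 13.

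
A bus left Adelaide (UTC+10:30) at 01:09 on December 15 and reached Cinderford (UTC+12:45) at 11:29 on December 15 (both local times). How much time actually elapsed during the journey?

8 hours 5 minutes

Departure in UTC: 01:09 − 10:30 = 14:39 on Dec 14.
Arrival in UTC: 11:29 − 12:45 = 22:44 on Dec 14.
Elapsed = 22:44 − 14:39 = 8 hours 5 minutes.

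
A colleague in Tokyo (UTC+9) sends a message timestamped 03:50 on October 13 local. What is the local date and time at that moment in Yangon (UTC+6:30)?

In UTC: 03:50 − 9:00 = 18:50 on Oct 12.
Yangon is UTC+6:30: 18:50 + 6:30 = 01:20 on Oct 13.

01:20 on October 13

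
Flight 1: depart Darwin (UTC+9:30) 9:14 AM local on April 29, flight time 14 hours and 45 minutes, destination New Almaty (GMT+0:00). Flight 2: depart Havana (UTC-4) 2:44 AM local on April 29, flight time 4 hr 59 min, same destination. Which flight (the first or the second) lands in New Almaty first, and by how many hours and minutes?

Flight 1 in UTC: 9:14 AM − 9:30 = 11:44 PM on Apr 28.
+14 hours 45 minutes → arrive 2:29 PM UTC on Apr 29.
Flight 2 in UTC: 2:44 AM + 4:00 = 6:44 AM on Apr 29.
+4 hours 59 minutes → arrive 11:43 AM UTC on Apr 29.
Flight 2 lands earlier by 2 hours 46 minutes.

the second, by 2 hours 46 minutes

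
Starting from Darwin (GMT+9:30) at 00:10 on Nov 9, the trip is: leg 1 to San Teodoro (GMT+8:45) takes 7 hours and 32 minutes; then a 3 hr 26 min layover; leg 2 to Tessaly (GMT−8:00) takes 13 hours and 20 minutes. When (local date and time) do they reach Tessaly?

Convert departure to UTC: 00:10 − 9:30 = 14:40 UTC on Nov 8.
Add 7 hours and 32 minutes leg 1 → 22:12 UTC.
Add 3 hours 26 minutes layover in San Teodoro → 01:38 UTC (Nov 9).
Add 13 hours 20 minutes leg 2 → 14:58 UTC.
Tessaly is UTC−8:00, so local arrival = 14:58 − 8:00 = 06:58 on Nov 9.

06:58 on November 9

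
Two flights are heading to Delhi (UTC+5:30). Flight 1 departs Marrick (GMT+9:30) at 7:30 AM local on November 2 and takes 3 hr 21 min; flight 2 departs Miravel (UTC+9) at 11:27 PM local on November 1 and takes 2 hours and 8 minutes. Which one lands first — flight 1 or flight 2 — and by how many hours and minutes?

the second, by 8 hours 46 minutes

Flight 1 in UTC: 7:30 AM − 9:30 = 10:00 PM on Nov 1.
+3 hours 21 minutes → arrive 1:21 AM UTC on Nov 2.
Flight 2 in UTC: 11:27 PM − 9:00 = 2:27 PM on Nov 1.
+2 hours and 8 minutes → arrive 4:35 PM UTC on Nov 1.
Flight 2 lands earlier by 8 hours 46 minutes.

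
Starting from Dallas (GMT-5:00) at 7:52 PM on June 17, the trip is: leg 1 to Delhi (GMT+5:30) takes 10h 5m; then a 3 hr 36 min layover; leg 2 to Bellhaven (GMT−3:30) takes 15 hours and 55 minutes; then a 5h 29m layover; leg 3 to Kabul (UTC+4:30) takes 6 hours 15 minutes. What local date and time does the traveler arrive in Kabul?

Convert departure to UTC: 7:52 PM + 5:00 = 12:52 AM UTC on Jun 18.
Add 10 hours 5 minutes leg 1 → 10:57 AM UTC.
Add 3 hours 36 minutes layover in Delhi → 2:33 PM UTC.
Add 15 hours and 55 minutes leg 2 → 6:28 AM UTC (Jun 19).
Add 5 hours and 29 minutes layover in Bellhaven → 11:57 AM UTC.
Add 6 hours 15 minutes leg 3 → 6:12 PM UTC.
Kabul is UTC+4:30, so local arrival = 6:12 PM + 4:30 = 10:42 PM on Jun 19.

10:42 PM on June 19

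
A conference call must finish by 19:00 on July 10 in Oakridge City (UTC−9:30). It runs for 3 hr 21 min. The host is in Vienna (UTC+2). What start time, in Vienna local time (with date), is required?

Target end time in UTC: 19:00 + 9:30 = 04:30 on Jul 11.
Subtract 3 hours and 21 minutes → start 01:09 UTC on Jul 11.
Vienna is UTC+2:00: 01:09 + 2:00 = 03:09 on Jul 11.

03:09 on July 11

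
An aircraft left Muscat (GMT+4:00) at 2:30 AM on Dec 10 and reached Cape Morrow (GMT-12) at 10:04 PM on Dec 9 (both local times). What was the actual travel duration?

Cape Morrow is 16:00 behind Muscat.
Clock-face elapsed time (ignoring zones) is −4 hours 26 minutes.
Actual elapsed = −4 hours 26 minutes + 16:00 = 11 hours 34 minutes.

11 hours 34 minutes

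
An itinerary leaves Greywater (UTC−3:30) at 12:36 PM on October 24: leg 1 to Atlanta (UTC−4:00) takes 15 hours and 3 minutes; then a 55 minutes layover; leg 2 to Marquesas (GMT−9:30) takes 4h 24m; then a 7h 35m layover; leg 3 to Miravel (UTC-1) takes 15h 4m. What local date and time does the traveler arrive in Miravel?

Convert departure to UTC: 12:36 PM + 3:30 = 4:06 PM UTC on Oct 24.
Add 15 hours 3 minutes leg 1 → 7:09 AM UTC (Oct 25).
Add 55 minutes layover in Atlanta → 8:04 AM UTC.
Add 4 hours and 24 minutes leg 2 → 12:28 PM UTC.
Add 7 hours and 35 minutes layover in Marquesas → 8:03 PM UTC.
Add 15 hours 4 minutes leg 3 → 11:07 AM UTC (Oct 26).
Miravel is UTC−1:00, so local arrival = 11:07 AM − 1:00 = 10:07 AM on Oct 26.

10:07 AM on October 26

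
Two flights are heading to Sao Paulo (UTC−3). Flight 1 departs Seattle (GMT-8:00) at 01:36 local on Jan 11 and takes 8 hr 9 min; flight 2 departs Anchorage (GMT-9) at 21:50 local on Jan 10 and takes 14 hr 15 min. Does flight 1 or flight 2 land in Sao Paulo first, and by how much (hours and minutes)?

Flight 1 in UTC: 01:36 + 8:00 = 09:36 on Jan 11.
+8 hours and 9 minutes → arrive 17:45 UTC on Jan 11.
Flight 2 in UTC: 21:50 + 9:00 = 06:50 on Jan 11.
+14 hours 15 minutes → arrive 21:05 UTC on Jan 11.
Flight 1 lands earlier by 3 hours 20 minutes.

the first, by 3 hours 20 minutes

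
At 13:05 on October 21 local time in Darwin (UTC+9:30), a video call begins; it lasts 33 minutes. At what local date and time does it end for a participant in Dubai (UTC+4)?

Convert start to UTC: 13:05 − 9:30 = 03:35 UTC on Oct 21.
Add 33 minutes duration → 04:08 UTC.
Dubai is UTC+4:00, so local end time = 04:08 + 4:00 = 08:08 on Oct 21.

08:08 on October 21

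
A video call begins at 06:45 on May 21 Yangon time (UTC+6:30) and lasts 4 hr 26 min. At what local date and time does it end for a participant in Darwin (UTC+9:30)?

Darwin is 3:00 ahead of Yangon.
After 4 hours and 26 minutes it is 11:11 in Yangon.
Shift by the zone difference: 11:11 + 3:00 = 14:11 on May 21 in Darwin.

14:11 on May 21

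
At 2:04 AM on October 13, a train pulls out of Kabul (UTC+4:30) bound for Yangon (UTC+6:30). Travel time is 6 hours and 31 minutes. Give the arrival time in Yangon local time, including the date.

Convert departure to UTC: 2:04 AM − 4:30 = 9:34 PM UTC on Oct 12.
Add 6 hours and 31 minutes travel time → 4:05 AM UTC (Oct 13).
Yangon is UTC+6:30, so local arrival = 4:05 AM + 6:30 = 10:35 AM on Oct 13.

10:35 AM on Oct 13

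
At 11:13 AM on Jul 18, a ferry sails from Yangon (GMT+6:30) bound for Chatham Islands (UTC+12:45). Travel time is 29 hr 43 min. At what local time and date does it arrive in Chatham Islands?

Convert departure to UTC: 11:13 AM − 6:30 = 4:43 AM UTC on Jul 18.
Add 29 hours and 43 minutes travel time → 10:26 AM UTC (Jul 19).
Chatham Islands is UTC+12:45, so local arrival = 10:26 AM + 12:45 = 11:11 PM on Jul 19.

11:11 PM on July 19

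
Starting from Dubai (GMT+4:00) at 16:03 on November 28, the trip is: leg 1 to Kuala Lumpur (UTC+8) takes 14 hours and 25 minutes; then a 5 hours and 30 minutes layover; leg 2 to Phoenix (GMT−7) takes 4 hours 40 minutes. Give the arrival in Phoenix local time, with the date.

05:38 on November 29

Convert departure to UTC: 16:03 − 4:00 = 12:03 UTC on Nov 28.
Add 14 hours and 25 minutes leg 1 → 02:28 UTC (Nov 29).
Add 5 hours and 30 minutes layover in Kuala Lumpur → 07:58 UTC.
Add 4 hours 40 minutes leg 2 → 12:38 UTC.
Phoenix is UTC−7:00, so local arrival = 12:38 − 7:00 = 05:38 on Nov 29.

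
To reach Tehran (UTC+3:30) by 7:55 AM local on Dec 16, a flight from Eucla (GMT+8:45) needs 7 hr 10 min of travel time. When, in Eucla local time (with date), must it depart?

Target arrival in UTC: 7:55 AM − 3:30 = 4:25 AM on Dec 16.
Subtract 7 hours 10 minutes → departure 9:15 PM UTC on Dec 15.
Eucla is UTC+8:45: 9:15 PM + 8:45 = 6:00 AM on Dec 16.

6:00 AM on December 16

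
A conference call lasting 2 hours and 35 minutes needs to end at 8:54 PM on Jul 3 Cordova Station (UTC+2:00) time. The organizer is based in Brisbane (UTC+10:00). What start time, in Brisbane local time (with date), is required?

2:19 AM on Jul 4

Target end time in UTC: 8:54 PM − 2:00 = 6:54 PM on Jul 3.
Subtract 2 hours and 35 minutes → start 4:19 PM UTC on Jul 3.
Brisbane is UTC+10:00: 4:19 PM + 10:00 = 2:19 AM on Jul 4.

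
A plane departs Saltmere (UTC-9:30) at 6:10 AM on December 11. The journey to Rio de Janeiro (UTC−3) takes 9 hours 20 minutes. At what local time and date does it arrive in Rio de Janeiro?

10:00 PM on Dec 11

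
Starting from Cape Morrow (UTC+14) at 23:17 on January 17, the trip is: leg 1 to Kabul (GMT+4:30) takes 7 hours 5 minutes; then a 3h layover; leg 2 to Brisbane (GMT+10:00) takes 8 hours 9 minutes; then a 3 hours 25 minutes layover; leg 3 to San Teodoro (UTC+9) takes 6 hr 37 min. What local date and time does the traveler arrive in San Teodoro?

Convert departure to UTC: 23:17 − 14:00 = 09:17 UTC on Jan 17.
Add 7 hours 5 minutes leg 1 → 16:22 UTC.
Add 3 hours layover in Kabul → 19:22 UTC.
Add 8 hours 9 minutes leg 2 → 03:31 UTC (Jan 18).
Add 3 hours and 25 minutes layover in Brisbane → 06:56 UTC.
Add 6 hours and 37 minutes leg 3 → 13:33 UTC.
San Teodoro is UTC+9:00, so local arrival = 13:33 + 9:00 = 22:33 on Jan 18.

22:33 on Jan 18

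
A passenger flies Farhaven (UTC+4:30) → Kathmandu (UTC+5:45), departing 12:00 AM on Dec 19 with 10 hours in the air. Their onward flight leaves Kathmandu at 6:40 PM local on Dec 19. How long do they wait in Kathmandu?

7 hours 25 minutes

Convert departure to UTC: 12:00 AM − 4:30 = 7:30 PM UTC on Dec 18.
Add 10 hours flight time → 5:30 AM UTC (Dec 19).
Kathmandu is UTC+5:45, so local arrival = 5:30 AM + 5:45 = 11:15 AM on Dec 19.
Layover = 6:40 PM − 11:15 AM = 7 hours 25 minutes.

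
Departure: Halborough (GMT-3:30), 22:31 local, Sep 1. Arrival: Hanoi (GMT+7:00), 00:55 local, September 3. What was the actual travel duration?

15 hours 54 minutes

Departure in UTC: 22:31 + 3:30 = 02:01 on Sep 2.
Arrival in UTC: 00:55 − 7:00 = 17:55 on Sep 2.
Elapsed = 17:55 − 02:01 = 15 hours 54 minutes.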